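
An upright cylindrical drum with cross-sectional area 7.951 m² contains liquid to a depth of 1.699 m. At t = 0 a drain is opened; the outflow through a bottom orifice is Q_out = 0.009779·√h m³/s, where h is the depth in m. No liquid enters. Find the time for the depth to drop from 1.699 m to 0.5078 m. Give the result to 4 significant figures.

960.8 s

Volume balance on the tank: A dh/dt = −0.009779 √h.
This is separable: 2 d(√h)/dt = −0.009779/A, so √h = √h₀ − (0.009779/(2A)) t.
t = 2A(√h₀ − √h)/0.009779 = 2·7.951·(√1.699 − √0.5078)/0.009779
  = 15.9020 × (1.30346 − 0.712601) / 0.009779 = 960.813 s.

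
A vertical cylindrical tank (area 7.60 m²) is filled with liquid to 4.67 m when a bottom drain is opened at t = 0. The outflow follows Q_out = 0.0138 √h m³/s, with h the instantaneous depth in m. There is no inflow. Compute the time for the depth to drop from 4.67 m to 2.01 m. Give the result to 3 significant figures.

Accumulation of liquid (constant cross-section A): A dh/dt = −0.0138 √h.
Separate and integrate: 2(√h − √h₀) = −(0.0138/A) t.
t = 2A(√h₀ − √h)/0.0138 = 2·7.60·(√4.67 − √2.01)/0.0138
  = 15.200 × (2.1610 − 1.4177) / 0.0138 = 818.68 s.

819 s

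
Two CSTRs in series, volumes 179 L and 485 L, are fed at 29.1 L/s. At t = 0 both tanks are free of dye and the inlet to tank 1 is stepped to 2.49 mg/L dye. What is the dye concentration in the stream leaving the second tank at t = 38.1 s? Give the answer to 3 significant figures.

2.09 mg/L

Species balance on tank i: dCᵢ/dt = (Cᵢ₋₁ − Cᵢ)/τᵢ with τᵢ = Vᵢ/Q.
τ₁ = 179/29.1 = 6.1512 s; τ₂ = 485/29.1 = 16.667 s.
Tank 1: C₁ = C_in(1 − e^(−t/τ₁)). Tank 2 (τ₁ ≠ τ₂): C₂ = C_in[1 − (τ₁ e^(−t/τ₁) − τ₂ e^(−t/τ₂))/(τ₁ − τ₂)].
At t = 38.1: e^(−t/τ₁) = 0.0020418, e^(−t/τ₂) = 0.10167.
C₂ = 2.49·[1 − (6.1512·0.0020418 − 16.667·0.10167)/(-10.515)] = 2.49·0.84005 = 2.0917 mg/L.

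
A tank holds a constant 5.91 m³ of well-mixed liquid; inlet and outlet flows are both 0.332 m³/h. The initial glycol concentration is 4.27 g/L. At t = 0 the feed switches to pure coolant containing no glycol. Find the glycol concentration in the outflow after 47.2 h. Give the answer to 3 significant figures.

0.301 g/L

Unsteady species balance (constant V, well mixed): V dC/dt = Q(C_in − C).
So dC/dt = (C_in − C)/τ with τ = V/Q = 5.91/0.332 = 17.801 h.
Solution: C(t) = C_in + (C₀ − C_in) e^(−t/τ).
C(47.2) = 0 + (4.27 − 0)·e^(−47.2/17.801) = 0 + (4.2700)·0.070545 = 0.30123 g/L.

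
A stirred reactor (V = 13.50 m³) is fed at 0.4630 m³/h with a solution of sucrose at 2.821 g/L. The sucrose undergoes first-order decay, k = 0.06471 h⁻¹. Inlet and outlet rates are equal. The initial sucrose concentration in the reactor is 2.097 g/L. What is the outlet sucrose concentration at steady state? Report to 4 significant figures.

Accumulation = in − out − consumed: V dC/dt = Q C_in − Q C − k V C.
At steady state: 0 = Q C_in − (Q + kV) C_ss, so C_ss = Q C_in/(Q + kV).
C_ss = 0.4630·2.821/(0.4630 + 0.06471·13.50) = 1.30612/1.33659 = 0.977209 g/L.

0.9772 g/L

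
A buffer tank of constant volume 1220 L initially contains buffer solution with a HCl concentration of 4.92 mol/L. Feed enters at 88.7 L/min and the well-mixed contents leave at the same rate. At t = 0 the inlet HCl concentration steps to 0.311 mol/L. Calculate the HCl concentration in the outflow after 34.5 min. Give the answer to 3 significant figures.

Unsteady species balance (constant V, well mixed): V dC/dt = Q(C_in − C).
Rewrite as dC/dt + C/τ = C_in/τ, τ = V/Q = 13.754 min.
C approaches C_in exponentially: C(t) = C_in + (C₀ − C_in) e^(−t/τ).
C(34.5) = 0.311 + (4.92 − 0.311)·e^(−34.5/13.754) = 0.311 + (4.6090)·0.081405 = 0.68620 mol/L.

0.686 mol/L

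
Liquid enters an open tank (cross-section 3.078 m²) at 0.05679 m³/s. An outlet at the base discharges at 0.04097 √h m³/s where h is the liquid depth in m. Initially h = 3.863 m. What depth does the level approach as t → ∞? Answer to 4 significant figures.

Level balance: A dh/dt = 0.05679 − 0.04097 √h. Setting dh/dt = 0:
Q_in = 0.04097 √h_ss ⇒ √h_ss = 0.05679/0.04097 = 1.38614.
h_ss = 1.38614² = 1.92137 m. (Since h₀ = 3.863 m > h_ss, the level will fall toward this value.)

1.921 m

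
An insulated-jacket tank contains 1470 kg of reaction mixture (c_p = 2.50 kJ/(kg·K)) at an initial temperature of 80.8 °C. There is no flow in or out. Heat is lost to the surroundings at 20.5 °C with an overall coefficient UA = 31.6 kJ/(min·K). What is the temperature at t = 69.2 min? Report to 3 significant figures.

Heat balance on the well-mixed liquid: M c_p dT/dt = −UA(T − T_amb).
dT/dt = (T_ss − T)/τ with T_ss = T_amb = 20.500 °C, τ = M c_p/UA = 1470·2.50/31.6 = 116.30 min.
Integrating: T(t) = T_ss + (T₀ − T_ss) e^(−t/τ).
T(69.2) = 20.500 + (60.300)·0.55155 = 53.758 °C.

53.8 °C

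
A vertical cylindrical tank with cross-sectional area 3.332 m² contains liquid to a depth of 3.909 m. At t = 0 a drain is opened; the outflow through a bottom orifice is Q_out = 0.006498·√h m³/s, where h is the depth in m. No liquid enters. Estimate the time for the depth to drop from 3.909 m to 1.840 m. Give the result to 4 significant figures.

With no inflow, A dh/dt = −0.006498 √h.
∫ h^(−1/2) dh = −(0.006498/A) ∫ dt, giving 2√h = 2√h₀ − (0.006498/A) t.
t = 2A(√h₀ − √h)/0.006498 = 2·3.332·(√3.909 − √1.840)/0.006498
  = 6.66400 × (1.97712 − 1.35647) / 0.006498 = 636.509 s.

636.5 s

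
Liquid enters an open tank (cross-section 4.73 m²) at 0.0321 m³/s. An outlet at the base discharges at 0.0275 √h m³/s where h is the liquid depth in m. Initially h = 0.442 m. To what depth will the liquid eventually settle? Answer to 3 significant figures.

1.36 m

A dh/dt = Q_in − 0.0275 √h. Steady state requires inflow = outflow:
Q_in = 0.0275 √h_ss ⇒ √h_ss = 0.0321/0.0275 = 1.1673.
h_ss = 1.1673² = 1.3625 m. (Since h₀ = 0.442 m < h_ss, the level will rise toward this value.)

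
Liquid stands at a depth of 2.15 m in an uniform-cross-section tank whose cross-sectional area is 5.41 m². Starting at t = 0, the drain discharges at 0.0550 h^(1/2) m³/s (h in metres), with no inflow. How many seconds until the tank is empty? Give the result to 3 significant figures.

With no inflow, A dh/dt = −0.0550 √h.
Separate and integrate: 2(√h − √h₀) = −(0.0550/A) t.
Set h = 0: 2√h₀ = (0.0550/A) t_empty ⇒ t_empty = 2A√h₀/0.0550.
t_empty = 2·5.41·√2.15/0.0550 = 10.820·1.4663/0.0550 = 288.46 s.

288 s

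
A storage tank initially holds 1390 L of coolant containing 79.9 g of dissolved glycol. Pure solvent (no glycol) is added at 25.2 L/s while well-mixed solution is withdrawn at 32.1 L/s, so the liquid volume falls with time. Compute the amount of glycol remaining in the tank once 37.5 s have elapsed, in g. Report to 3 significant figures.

30.6 g

Let m(t) be the amount of glycol. Volume: V(t) = V₀ + (Q_in − Q_out) t = 1390 − 6.9000 t; V(37.5) = 1131.2 L.
No glycol enters, so dm/dt = −Q_out · (m/V).
Separate: dm/m = −Q_out dt/V(t) ⇒ ln(m/m₀) = −(Q_out/(Q_in−Q_out)) ln(V/V₀).
m = m₀ (V₀/V)^(Q_out/(Q_in−Q_out)) = 79.9 × (1390/1131.2)^(-4.6522) = 30.647 g.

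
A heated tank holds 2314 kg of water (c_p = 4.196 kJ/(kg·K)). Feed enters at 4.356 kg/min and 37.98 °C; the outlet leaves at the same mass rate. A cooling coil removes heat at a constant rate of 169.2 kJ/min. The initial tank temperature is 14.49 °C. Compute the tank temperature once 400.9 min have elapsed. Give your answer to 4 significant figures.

22.03 °C

M c_p dT/dt = ṁ c_p (T_in − T) − Q̇.
Rearrange: dT/dt = (T_ss − T)/τ with τ = M/ṁ = 531.221 min and T_ss = T_in − Q̇/(ṁ c_p) = 28.7229 °C.
This is linear first-order; T(t) = T_ss + (T₀ − T_ss) e^(−t/τ).
T(400.9) = 28.7229 + (-14.2329)·e^(−400.9/531.221) = 28.7229 + (-14.2329)·0.470163 = 22.0311 °C.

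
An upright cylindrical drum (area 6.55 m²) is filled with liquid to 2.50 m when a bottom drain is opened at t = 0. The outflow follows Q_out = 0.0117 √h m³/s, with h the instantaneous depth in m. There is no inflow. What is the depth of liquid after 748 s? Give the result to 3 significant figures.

0.834 m

Volume balance on the tank: A dh/dt = −0.0117 √h.
∫ h^(−1/2) dh = −(0.0117/A) ∫ dt, giving 2√h = 2√h₀ − (0.0117/A) t.
√h = √2.50 − 0.0117·748/(2·6.55) = 1.5811 − 0.66806 = 0.91308.
h = 0.91308² = 0.83371 m.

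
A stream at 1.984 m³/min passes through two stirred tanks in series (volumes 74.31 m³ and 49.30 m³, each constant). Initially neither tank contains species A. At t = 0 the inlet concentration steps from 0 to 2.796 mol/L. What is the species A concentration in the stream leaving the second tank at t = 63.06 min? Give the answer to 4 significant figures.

Each tank obeys Vᵢ dCᵢ/dt = Q(Cᵢ₋₁ − Cᵢ), so τᵢ = Vᵢ/Q.
τ₁ = 74.31/1.984 = 37.4546 min; τ₂ = 49.30/1.984 = 24.8488 min.
Solving the cascade with C₁(0)=C₂(0)=0 gives C₂(t) = C_in[1 − (τ₁ e^(−t/τ₁) − τ₂ e^(−t/τ₂))/(τ₁ − τ₂)].
At t = 63.06: e^(−t/τ₁) = 0.185697, e^(−t/τ₂) = 0.0790441.
C₂ = 2.796·[1 − (37.4546·0.185697 − 24.8488·0.0790441)/(12.6058)] = 2.796·0.604066 = 1.68897 mol/L.

1.689 mol/L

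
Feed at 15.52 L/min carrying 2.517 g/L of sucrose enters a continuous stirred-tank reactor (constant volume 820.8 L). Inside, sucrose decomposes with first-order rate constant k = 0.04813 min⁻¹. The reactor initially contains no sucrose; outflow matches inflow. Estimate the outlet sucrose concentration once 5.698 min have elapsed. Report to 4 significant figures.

0.2254 g/L

Accumulation = in − out − consumed: V dC/dt = Q C_in − Q C − k V C.
This is linear with rate a = Q/V + k = 0.0670384 min⁻¹.
C_ss = Q C_in/(Q + kV) = 0.709928 g/L; C(t) = C_ss + (C₀ − C_ss) e^(−a t).
C(5.698) = 0.709928 + (-0.709928)·e^(−0.0670384·5.698) = 0.709928 + (-0.709928)·0.682505 = 0.225398 g/L.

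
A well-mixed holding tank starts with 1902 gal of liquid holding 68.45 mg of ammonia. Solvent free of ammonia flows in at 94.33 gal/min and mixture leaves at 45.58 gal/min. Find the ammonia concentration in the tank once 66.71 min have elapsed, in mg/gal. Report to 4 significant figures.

Let m(t) be the amount of ammonia. Volume: V(t) = V₀ + (Q_in − Q_out) t = 1902 + 48.7500 t; V(66.71) = 5154.11 gal.
No ammonia enters, so dm/dt = −Q_out · (m/V).
dm/m = −Q_out dt/(V₀ + 48.7500 t); integrating gives ln(m/m₀) = −(Q_out/(Q_in−Q_out)) ln(V/V₀).
m = m₀ (V₀/V)^(Q_out/(Q_in−Q_out)) = 68.45 × (1902/5154.11)^(0.934974) = 26.9515 mg.
C = m/V = 26.9515/5154.11 = 0.00522912 mg/gal.

0.005229 mg/gal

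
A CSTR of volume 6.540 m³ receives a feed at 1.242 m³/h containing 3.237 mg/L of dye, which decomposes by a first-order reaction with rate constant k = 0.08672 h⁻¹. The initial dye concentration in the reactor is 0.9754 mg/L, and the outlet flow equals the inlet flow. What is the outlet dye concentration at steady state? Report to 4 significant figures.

2.222 mg/L

Accumulation = in − out − consumed: V dC/dt = Q C_in − Q C − k V C.
At steady state: 0 = Q C_in − (Q + kV) C_ss, so C_ss = Q C_in/(Q + kV).
C_ss = 1.242·3.237/(1.242 + 0.08672·6.540) = 4.02035/1.80915 = 2.22224 mg/L.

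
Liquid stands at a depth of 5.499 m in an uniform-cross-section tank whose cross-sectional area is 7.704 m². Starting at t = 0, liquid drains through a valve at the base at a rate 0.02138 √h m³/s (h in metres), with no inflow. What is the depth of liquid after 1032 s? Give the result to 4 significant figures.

0.8336 m

Accumulation of liquid (constant cross-section A): A dh/dt = −0.02138 √h.
∫ h^(−1/2) dh = −(0.02138/A) ∫ dt, giving 2√h = 2√h₀ − (0.02138/A) t.
√h = √5.499 − 0.02138·1032/(2·7.704) = 2.34499 − 1.43199 = 0.913001.
h = 0.913001² = 0.833571 m.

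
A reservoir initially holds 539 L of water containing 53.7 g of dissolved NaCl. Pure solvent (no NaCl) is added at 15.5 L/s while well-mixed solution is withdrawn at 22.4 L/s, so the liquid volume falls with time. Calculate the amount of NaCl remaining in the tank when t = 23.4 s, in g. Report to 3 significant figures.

16.9 g

Total volume: dV/dt = Q_in − Q_out = -6.9000 L/s, so V(t) = 539 − 6.9000 t and V(23.4) = 377.54 L.
Solute balance: dm/dt = 0 − Q_out C = −Q_out m/V(t).
dm/m = −Q_out dt/(V₀ − 6.9000 t); integrating gives ln(m/m₀) = −(Q_out/(Q_in−Q_out)) ln(V/V₀).
m = m₀ (V₀/V)^(Q_out/(Q_in−Q_out)) = 53.7 × (539/377.54)^(-3.2464) = 16.904 g.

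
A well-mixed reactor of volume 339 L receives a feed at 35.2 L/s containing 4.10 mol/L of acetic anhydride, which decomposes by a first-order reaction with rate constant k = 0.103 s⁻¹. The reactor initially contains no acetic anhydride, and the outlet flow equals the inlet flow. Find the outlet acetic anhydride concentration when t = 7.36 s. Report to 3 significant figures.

1.61 mol/L

V dC/dt = Q(C_in − C) − k V C.
dC/dt = (Q/V) C_in − (Q/V + k) C; effective rate a = Q/V + k = 0.10383 + 0.103 = 0.20683 s⁻¹.
C_ss = Q C_in/(Q + kV) = 2.0583 mol/L; C(t) = C_ss + (C₀ − C_ss) e^(−a t).
C(7.36) = 2.0583 + (-2.0583)·e^(−0.20683·7.36) = 2.0583 + (-2.0583)·0.21821 = 1.6091 mol/L.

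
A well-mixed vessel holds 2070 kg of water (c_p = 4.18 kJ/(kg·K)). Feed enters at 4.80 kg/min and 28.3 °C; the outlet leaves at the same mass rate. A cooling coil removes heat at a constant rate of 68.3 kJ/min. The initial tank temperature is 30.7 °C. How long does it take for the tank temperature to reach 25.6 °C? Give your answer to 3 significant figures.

M c_p dT/dt = ṁ c_p (T_in − T) − Q̇.
τ = M/ṁ = 431.25 min; T_ss = T_in − Q̇/(ṁ c_p) = 24.896 °C.
T(t) = T_ss + (T₀ − T_ss) e^(−t/τ). Set T = 25.6:
e^(−t/τ) = (25.6 − 24.896)/(30.7 − 24.896) = 0.12131
t = −431.25 · ln(0.12131) = 909.67 min.

910 min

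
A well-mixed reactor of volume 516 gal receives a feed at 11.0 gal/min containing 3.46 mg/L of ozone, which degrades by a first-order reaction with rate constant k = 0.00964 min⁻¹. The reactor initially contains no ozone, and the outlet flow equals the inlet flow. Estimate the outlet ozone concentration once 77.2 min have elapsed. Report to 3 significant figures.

2.16 mg/L

Accumulation = in − out − consumed: V dC/dt = Q C_in − Q C − k V C.
This is linear with rate a = Q/V + k = 0.030958 min⁻¹.
C_ss = Q C_in/(Q + kV) = 2.3826 mg/L; C(t) = C_ss + (C₀ − C_ss) e^(−a t).
C(77.2) = 2.3826 + (-2.3826)·e^(−0.030958·77.2) = 2.3826 + (-2.3826)·0.091635 = 2.1643 mg/L.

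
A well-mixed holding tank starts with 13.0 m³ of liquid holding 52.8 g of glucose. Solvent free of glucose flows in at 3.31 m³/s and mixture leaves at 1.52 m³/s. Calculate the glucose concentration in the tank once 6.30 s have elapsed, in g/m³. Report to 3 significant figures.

Let m(t) be the amount of glucose. Volume: V(t) = V₀ + (Q_in − Q_out) t = 13.0 + 1.7900 t; V(6.30) = 24.277 m³.
No glucose enters, so dm/dt = −Q_out · (m/V).
dm/m = −Q_out dt/(V₀ + 1.7900 t); integrating gives ln(m/m₀) = −(Q_out/(Q_in−Q_out)) ln(V/V₀).
m = m₀ (V₀/V)^(Q_out/(Q_in−Q_out)) = 52.8 × (13.0/24.277)^(0.84916) = 31.067 g.
C = m/V = 31.067/24.277 = 1.2797 g/m³.

1.28 g/m³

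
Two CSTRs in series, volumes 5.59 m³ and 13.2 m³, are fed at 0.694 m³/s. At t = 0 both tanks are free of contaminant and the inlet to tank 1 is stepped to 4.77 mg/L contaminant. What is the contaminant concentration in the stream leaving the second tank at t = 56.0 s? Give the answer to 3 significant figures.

Each tank obeys Vᵢ dCᵢ/dt = Q(Cᵢ₋₁ − Cᵢ), so τᵢ = Vᵢ/Q.
τ₁ = 5.59/0.694 = 8.0548 s; τ₂ = 13.2/0.694 = 19.020 s.
Tank 1: C₁ = C_in(1 − e^(−t/τ₁)). Tank 2 (τ₁ ≠ τ₂): C₂ = C_in[1 − (τ₁ e^(−t/τ₁) − τ₂ e^(−t/τ₂))/(τ₁ − τ₂)].
At t = 56.0: e^(−t/τ₁) = 0.00095632, e^(−t/τ₂) = 0.052642.
C₂ = 4.77·[1 − (8.0548·0.00095632 − 19.020·0.052642)/(-10.965)] = 4.77·0.90939 = 4.3378 mg/L.

4.34 mg/L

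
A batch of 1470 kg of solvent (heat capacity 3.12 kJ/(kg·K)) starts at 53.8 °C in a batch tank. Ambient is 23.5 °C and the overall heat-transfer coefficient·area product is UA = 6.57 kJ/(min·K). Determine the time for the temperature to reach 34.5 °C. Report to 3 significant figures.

707 min

Heat balance on the well-mixed liquid: M c_p dT/dt = −UA(T − T_amb).
τ = M c_p/UA = 698.08 min; T_ss = T_amb = 23.500 °C.
T(t) = T_ss + (T₀ − T_ss)e^(−t/τ); set T = 34.5:
t = −τ ln[(T − T_ss)/(T₀ − T_ss)] = −698.08 · ln(0.36304) = 707.33 min.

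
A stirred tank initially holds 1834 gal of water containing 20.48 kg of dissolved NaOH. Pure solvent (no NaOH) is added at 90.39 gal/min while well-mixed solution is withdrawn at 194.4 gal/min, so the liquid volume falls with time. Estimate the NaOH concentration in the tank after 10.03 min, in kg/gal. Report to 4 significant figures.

0.005376 kg/gal

Total volume: dV/dt = Q_in − Q_out = -104.010 gal/min, so V(t) = 1834 − 104.010 t and V(10.03) = 790.780 gal.
Solute balance: dm/dt = 0 − Q_out C = −Q_out m/V(t).
dm/m = −Q_out dt/(V₀ − 104.010 t); integrating gives ln(m/m₀) = −(Q_out/(Q_in−Q_out)) ln(V/V₀).
m = m₀ (V₀/V)^(Q_out/(Q_in−Q_out)) = 20.48 × (1834/790.780)^(-1.86905) = 4.25093 kg.
C = m/V = 4.25093/790.780 = 0.00537562 kg/gal.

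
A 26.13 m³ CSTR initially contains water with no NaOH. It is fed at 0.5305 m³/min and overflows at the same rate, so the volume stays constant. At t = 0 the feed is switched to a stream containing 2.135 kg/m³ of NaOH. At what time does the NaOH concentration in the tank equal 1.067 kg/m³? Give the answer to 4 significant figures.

34.12 min

Species balance: V dC/dt = Q(C_in − C) ⇒ τ = V/Q = 49.2554 min.
C(t) = C_in + (C₀ − C_in) e^(−t/τ). Set C = 1.067 and solve for t:
e^(−t/τ) = (C − C_in)/(C₀ − C_in) = (1.067 − 2.135)/(0 − 2.135) = 0.500234
t = −τ ln(…) = 49.2554 × 0.692679 = 34.1182 min.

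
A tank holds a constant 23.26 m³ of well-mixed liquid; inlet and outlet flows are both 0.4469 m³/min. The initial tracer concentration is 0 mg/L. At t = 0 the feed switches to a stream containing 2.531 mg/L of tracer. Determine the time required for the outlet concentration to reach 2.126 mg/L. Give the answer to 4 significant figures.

Accumulation = in − out for the solute gives V dC/dt = Q(C_in − C), so τ = V/Q = 52.0474 min.
C(t) = C_in + (C₀ − C_in) e^(−t/τ). Set C = 2.126 and solve for t:
e^(−t/τ) = (C − C_in)/(C₀ − C_in) = (2.126 − 2.531)/(0 − 2.531) = 0.160016
t = −τ ln(…) = 52.0474 × 1.83248 = 95.3760 min.

95.38 min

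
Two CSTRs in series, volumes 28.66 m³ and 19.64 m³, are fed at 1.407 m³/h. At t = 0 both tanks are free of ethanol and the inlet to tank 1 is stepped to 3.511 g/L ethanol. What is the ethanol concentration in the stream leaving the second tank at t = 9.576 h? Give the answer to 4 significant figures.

0.3891 g/L

Each tank obeys Vᵢ dCᵢ/dt = Q(Cᵢ₋₁ − Cᵢ), so τᵢ = Vᵢ/Q.
τ₁ = 28.66/1.407 = 20.3696 h; τ₂ = 19.64/1.407 = 13.9588 h.
Tank 1: C₁ = C_in(1 − e^(−t/τ₁)). Tank 2 (τ₁ ≠ τ₂): C₂ = C_in[1 − (τ₁ e^(−t/τ₁) − τ₂ e^(−t/τ₂))/(τ₁ − τ₂)].
At t = 9.576: e^(−t/τ₁) = 0.624932, e^(−t/τ₂) = 0.503576.
C₂ = 3.511·[1 − (20.3696·0.624932 − 13.9588·0.503576)/(6.41080)] = 3.511·0.110831 = 0.389127 g/L.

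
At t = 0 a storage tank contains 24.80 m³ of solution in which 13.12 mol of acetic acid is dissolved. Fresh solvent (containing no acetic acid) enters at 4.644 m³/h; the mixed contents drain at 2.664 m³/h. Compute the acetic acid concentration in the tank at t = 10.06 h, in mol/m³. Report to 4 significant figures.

0.1327 mol/m³

Let m(t) be the amount of acetic acid. Volume: V(t) = V₀ + (Q_in − Q_out) t = 24.80 + 1.98000 t; V(10.06) = 44.7188 m³.
No acetic acid enters, so dm/dt = −Q_out · (m/V).
dm/m = −Q_out dt/(V₀ + 1.98000 t); integrating gives ln(m/m₀) = −(Q_out/(Q_in−Q_out)) ln(V/V₀).
m = m₀ (V₀/V)^(Q_out/(Q_in−Q_out)) = 13.12 × (24.80/44.7188)^(1.34545) = 5.93534 mol.
C = m/V = 5.93534/44.7188 = 0.132726 mol/m³.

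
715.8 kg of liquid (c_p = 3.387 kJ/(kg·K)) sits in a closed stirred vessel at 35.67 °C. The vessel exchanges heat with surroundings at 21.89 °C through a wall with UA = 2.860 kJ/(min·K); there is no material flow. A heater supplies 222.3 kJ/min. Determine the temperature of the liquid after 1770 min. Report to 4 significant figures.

91.69 °C

M c_p dT/dt = −UA(T − T_amb) + Q̇.
dT/dt = (T_ss − T)/τ with T_ss = T_amb + Q̇/UA = 21.89 + 222.3/2.860 = 99.6173 °C, τ = M c_p/UA = 715.8·3.387/2.860 = 847.697 min.
Integrating: T(t) = T_ss + (T₀ − T_ss) e^(−t/τ).
T(1770) = 99.6173 + (-63.9473)·0.123934 = 91.6921 °C.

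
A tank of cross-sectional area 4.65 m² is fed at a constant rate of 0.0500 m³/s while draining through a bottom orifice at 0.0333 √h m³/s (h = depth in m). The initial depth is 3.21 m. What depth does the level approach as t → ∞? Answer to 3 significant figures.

Level balance: A dh/dt = 0.0500 − 0.0333 √h. Setting dh/dt = 0:
Q_in = 0.0333 √h_ss ⇒ √h_ss = 0.0500/0.0333 = 1.5015.
h_ss = 1.5015² = 2.2545 m. (Since h₀ = 3.21 m > h_ss, the level will fall toward this value.)

2.25 m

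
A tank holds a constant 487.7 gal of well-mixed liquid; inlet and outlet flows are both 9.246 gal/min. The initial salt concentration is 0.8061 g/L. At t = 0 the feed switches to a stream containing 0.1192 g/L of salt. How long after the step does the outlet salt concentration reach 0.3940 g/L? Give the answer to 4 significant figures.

48.32 min

Accumulation = in − out for the solute gives V dC/dt = Q(C_in − C), so τ = V/Q = 52.7471 min.
C(t) = C_in + (C₀ − C_in) e^(−t/τ). Set C = 0.3940 and solve for t:
e^(−t/τ) = (C − C_in)/(C₀ − C_in) = (0.3940 − 0.1192)/(0.8061 − 0.1192) = 0.400058
t = −τ ln(…) = 52.7471 × 0.916145 = 48.3240 min.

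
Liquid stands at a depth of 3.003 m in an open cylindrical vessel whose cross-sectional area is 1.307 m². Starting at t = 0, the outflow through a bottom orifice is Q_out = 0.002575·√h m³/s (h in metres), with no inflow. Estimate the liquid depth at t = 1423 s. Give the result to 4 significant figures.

0.1097 m

A dh/dt = −Q_out = −0.002575 √h.
This is separable: 2 d(√h)/dt = −0.002575/A, so √h = √h₀ − (0.002575/(2A)) t.
√h = √3.003 − 0.002575·1423/(2·1.307) = 1.73292 − 1.40177 = 0.331147.
h = 0.331147² = 0.109659 m.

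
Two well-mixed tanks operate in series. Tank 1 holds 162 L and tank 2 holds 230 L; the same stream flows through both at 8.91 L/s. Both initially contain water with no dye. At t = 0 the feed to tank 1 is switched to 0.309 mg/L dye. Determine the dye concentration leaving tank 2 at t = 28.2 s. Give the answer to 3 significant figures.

Time constants: τᵢ = Vᵢ/Q for each well-mixed tank.
τ₁ = 162/8.91 = 18.182 s; τ₂ = 230/8.91 = 25.814 s.
Solving the cascade with C₁(0)=C₂(0)=0 gives C₂(t) = C_in[1 − (τ₁ e^(−t/τ₁) − τ₂ e^(−t/τ₂))/(τ₁ − τ₂)].
At t = 28.2: e^(−t/τ₁) = 0.21204, e^(−t/τ₂) = 0.33540.
C₂ = 0.309·[1 − (18.182·0.21204 − 25.814·0.33540)/(-7.6319)] = 0.309·0.37072 = 0.11455 mg/L.

0.115 mg/L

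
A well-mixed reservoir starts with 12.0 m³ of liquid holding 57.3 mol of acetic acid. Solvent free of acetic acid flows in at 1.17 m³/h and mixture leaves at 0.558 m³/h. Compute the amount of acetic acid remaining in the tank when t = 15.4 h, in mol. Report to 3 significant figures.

33.8 mol

Let m(t) be the amount of acetic acid. Volume: V(t) = V₀ + (Q_in − Q_out) t = 12.0 + 0.61200 t; V(15.4) = 21.425 m³.
Solute balance: dm/dt = 0 − Q_out C = −Q_out m/V(t).
dm/m = −Q_out dt/(V₀ + 0.61200 t); integrating gives ln(m/m₀) = −(Q_out/(Q_in−Q_out)) ln(V/V₀).
m = m₀ (V₀/V)^(Q_out/(Q_in−Q_out)) = 57.3 × (12.0/21.425)^(0.91176) = 33.778 mol.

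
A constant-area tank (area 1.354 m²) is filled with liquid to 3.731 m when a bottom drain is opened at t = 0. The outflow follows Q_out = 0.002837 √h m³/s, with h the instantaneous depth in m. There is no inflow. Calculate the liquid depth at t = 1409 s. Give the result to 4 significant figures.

With no inflow, A dh/dt = −0.002837 √h.
∫ h^(−1/2) dh = −(0.002837/A) ∫ dt, giving 2√h = 2√h₀ − (0.002837/A) t.
√h = √3.731 − 0.002837·1409/(2·1.354) = 1.93158 − 1.47612 = 0.455460.
h = 0.455460² = 0.207443 m.

0.2074 m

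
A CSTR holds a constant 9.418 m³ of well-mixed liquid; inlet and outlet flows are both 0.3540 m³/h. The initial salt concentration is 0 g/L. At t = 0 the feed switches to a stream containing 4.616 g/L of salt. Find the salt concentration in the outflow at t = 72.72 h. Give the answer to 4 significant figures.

Species balance on the tank: V dC/dt = Q(C_in − C).
Time constant τ = V/Q = 9.418/0.3540 = 26.6045 h.
Solution: C(t) = C_in + (C₀ − C_in) e^(−t/τ).
C(72.72) = 4.616 + (0 − 4.616)·e^(−72.72/26.6045) = 4.616 + (-4.61600)·0.0649999 = 4.31596 g/L.

4.316 g/L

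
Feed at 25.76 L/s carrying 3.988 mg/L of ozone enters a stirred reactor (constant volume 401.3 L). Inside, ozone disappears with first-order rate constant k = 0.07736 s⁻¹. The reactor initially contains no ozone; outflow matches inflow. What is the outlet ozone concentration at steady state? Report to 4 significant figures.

Species balance: V dC/dt = Q C_in − Q C − k V C.
Steady state (dC/dt = 0): C_ss = Q C_in/(Q + kV) = C_in/(1 + kV/Q).
C_ss = 25.76·3.988/(25.76 + 0.07736·401.3) = 102.731/56.8046 = 1.80850 mg/L.

1.808 mg/L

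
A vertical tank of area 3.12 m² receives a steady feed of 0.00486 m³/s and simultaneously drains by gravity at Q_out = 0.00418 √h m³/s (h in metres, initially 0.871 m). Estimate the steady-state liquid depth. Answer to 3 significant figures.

Volume balance on the tank: A dh/dt = Q_in − 0.00418 √h. At steady state dh/dt = 0:
Q_in = 0.00418 √h_ss ⇒ √h_ss = 0.00486/0.00418 = 1.1627.
h_ss = 1.1627² = 1.3518 m. (Since h₀ = 0.871 m < h_ss, the level will rise toward this value.)

1.35 m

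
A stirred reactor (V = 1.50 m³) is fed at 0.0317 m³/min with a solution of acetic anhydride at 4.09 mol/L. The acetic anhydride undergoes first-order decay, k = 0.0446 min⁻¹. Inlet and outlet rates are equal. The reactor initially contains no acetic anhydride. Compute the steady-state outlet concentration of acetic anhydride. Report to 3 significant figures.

V dC/dt = Q(C_in − C) − k V C.
Steady state (dC/dt = 0): C_ss = Q C_in/(Q + kV) = C_in/(1 + kV/Q).
C_ss = 0.0317·4.09/(0.0317 + 0.0446·1.50) = 0.12965/0.098600 = 1.3149 mol/L.

1.31 mol/L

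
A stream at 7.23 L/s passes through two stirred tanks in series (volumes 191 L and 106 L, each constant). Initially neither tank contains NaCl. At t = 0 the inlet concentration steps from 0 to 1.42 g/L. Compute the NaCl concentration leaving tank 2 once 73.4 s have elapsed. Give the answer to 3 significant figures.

1.23 g/L

Time constants: τᵢ = Vᵢ/Q for each well-mixed tank.
τ₁ = 191/7.23 = 26.418 s; τ₂ = 106/7.23 = 14.661 s.
Solving the cascade with C₁(0)=C₂(0)=0 gives C₂(t) = C_in[1 − (τ₁ e^(−t/τ₁) − τ₂ e^(−t/τ₂))/(τ₁ − τ₂)].
At t = 73.4: e^(−t/τ₁) = 0.062135, e^(−t/τ₂) = 0.0066947.
C₂ = 1.42·[1 − (26.418·0.062135 − 14.661·0.0066947)/(11.757)] = 1.42·0.86873 = 1.2336 g/L.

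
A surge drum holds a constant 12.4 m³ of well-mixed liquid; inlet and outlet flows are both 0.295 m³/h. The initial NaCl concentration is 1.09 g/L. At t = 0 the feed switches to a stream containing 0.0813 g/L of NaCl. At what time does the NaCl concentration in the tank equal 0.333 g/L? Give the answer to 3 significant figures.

Accumulation = in − out for the solute gives V dC/dt = Q(C_in − C), so τ = V/Q = 42.034 h.
C(t) = C_in + (C₀ − C_in) e^(−t/τ). Set C = 0.333 and solve for t:
e^(−t/τ) = (C − C_in)/(C₀ − C_in) = (0.333 − 0.0813)/(1.09 − 0.0813) = 0.24953
t = −τ ln(…) = 42.034 × 1.3882 = 58.351 h.

58.4 h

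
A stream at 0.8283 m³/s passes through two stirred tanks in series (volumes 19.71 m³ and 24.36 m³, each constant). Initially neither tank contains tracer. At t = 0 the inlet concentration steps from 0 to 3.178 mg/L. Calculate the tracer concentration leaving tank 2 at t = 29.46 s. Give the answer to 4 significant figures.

Time constants: τᵢ = Vᵢ/Q for each well-mixed tank.
τ₁ = 19.71/0.8283 = 23.7957 s; τ₂ = 24.36/0.8283 = 29.4096 s.
Tank 1: C₁ = C_in(1 − e^(−t/τ₁)). Tank 2 (τ₁ ≠ τ₂): C₂ = C_in[1 − (τ₁ e^(−t/τ₁) − τ₂ e^(−t/τ₂))/(τ₁ − τ₂)].
At t = 29.46: e^(−t/τ₁) = 0.289953, e^(−t/τ₂) = 0.367250.
C₂ = 3.178·[1 − (23.7957·0.289953 − 29.4096·0.367250)/(-5.61391)] = 3.178·0.305109 = 0.969638 mg/L.

0.9696 mg/L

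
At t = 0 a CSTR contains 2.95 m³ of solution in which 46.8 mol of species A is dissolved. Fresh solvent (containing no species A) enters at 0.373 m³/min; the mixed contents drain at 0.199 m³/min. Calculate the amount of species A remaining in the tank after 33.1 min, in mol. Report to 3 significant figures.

Total volume: dV/dt = Q_in − Q_out = 0.17400 m³/min, so V(t) = 2.95 + 0.17400 t and V(33.1) = 8.7094 m³.
Solute balance: dm/dt = 0 − Q_out C = −Q_out m/V(t).
dm/m = −Q_out dt/(V₀ + 0.17400 t); integrating gives ln(m/m₀) = −(Q_out/(Q_in−Q_out)) ln(V/V₀).
m = m₀ (V₀/V)^(Q_out/(Q_in−Q_out)) = 46.8 × (2.95/8.7094)^(1.1437) = 13.568 mol.

13.6 mol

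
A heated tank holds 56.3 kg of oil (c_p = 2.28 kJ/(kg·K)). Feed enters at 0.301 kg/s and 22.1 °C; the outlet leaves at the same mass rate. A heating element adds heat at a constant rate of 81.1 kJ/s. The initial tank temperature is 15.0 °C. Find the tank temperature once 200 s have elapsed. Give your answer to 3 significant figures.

First-law balance (no shaft work): M c_p dT/dt = ṁ c_p (T_in − T) + 81.1.
Rearrange: dT/dt = (T_ss − T)/τ with τ = M/ṁ = 187.04 s and T_ss = T_in + Q̇/(ṁ c_p) = 140.27 °C.
T approaches T_ss exponentially: T(t) = T_ss + (T₀ − T_ss) e^(−t/τ).
T(200) = 140.27 + (-125.27)·e^(−200/187.04) = 140.27 + (-125.27)·0.34326 = 97.272 °C.

97.3 °C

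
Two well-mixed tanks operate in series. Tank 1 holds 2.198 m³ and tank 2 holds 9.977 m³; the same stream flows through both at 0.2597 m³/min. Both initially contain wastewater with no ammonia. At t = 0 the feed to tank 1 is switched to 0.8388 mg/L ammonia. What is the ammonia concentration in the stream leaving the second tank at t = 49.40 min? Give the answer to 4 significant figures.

0.5421 mg/L

Time constants: τᵢ = Vᵢ/Q for each well-mixed tank.
τ₁ = 2.198/0.2597 = 8.46361 min; τ₂ = 9.977/0.2597 = 38.4174 min.
Solving the cascade with C₁(0)=C₂(0)=0 gives C₂(t) = C_in[1 − (τ₁ e^(−t/τ₁) − τ₂ e^(−t/τ₂))/(τ₁ − τ₂)].
At t = 49.40: e^(−t/τ₁) = 0.00291831, e^(−t/τ₂) = 0.276408.
C₂ = 0.8388·[1 − (8.46361·0.00291831 − 38.4174·0.276408)/(-29.9538)] = 0.8388·0.646315 = 0.542129 mg/L.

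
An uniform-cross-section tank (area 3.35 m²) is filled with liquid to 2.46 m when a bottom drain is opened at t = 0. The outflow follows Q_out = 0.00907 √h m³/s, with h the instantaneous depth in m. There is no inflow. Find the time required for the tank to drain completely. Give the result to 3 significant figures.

A dh/dt = −Q_out = −0.00907 √h.
This is separable: 2 d(√h)/dt = −0.00907/A, so √h = √h₀ − (0.00907/(2A)) t.
Tank is empty when √h = 0: t_empty = 2A√h₀/0.00907.
t_empty = 2·3.35·√2.46/0.00907 = 6.7000·1.5684/0.00907 = 1158.6 s.

1160 s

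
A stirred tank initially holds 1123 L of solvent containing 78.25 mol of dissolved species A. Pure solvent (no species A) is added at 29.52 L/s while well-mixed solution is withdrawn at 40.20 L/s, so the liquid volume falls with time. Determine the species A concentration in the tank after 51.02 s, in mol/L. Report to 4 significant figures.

Let m(t) be the amount of species A. Volume: V(t) = V₀ + (Q_in − Q_out) t = 1123 − 10.6800 t; V(51.02) = 578.106 L.
Species balance (pure solvent in): dm/dt = −Q_out · m/V(t).
dm/m = −Q_out dt/(V₀ − 10.6800 t); integrating gives ln(m/m₀) = −(Q_out/(Q_in−Q_out)) ln(V/V₀).
m = m₀ (V₀/V)^(Q_out/(Q_in−Q_out)) = 78.25 × (1123/578.106)^(-3.76404) = 6.42746 mol.
C = m/V = 6.42746/578.106 = 0.0111181 mol/L.

0.01112 mol/L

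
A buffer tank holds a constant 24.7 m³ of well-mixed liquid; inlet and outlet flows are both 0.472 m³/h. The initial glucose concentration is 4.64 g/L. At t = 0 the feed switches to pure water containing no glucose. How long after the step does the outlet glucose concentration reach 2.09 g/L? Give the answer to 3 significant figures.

Accumulation = in − out for the solute gives V dC/dt = Q(C_in − C), so τ = V/Q = 52.331 h.
C(t) = C_in + (C₀ − C_in) e^(−t/τ). Set C = 2.09 and solve for t:
e^(−t/τ) = (C − C_in)/(C₀ − C_in) = (2.09 − 0)/(4.64 − 0) = 0.45043
t = −τ ln(…) = 52.331 × 0.79755 = 41.736 h.

41.7 h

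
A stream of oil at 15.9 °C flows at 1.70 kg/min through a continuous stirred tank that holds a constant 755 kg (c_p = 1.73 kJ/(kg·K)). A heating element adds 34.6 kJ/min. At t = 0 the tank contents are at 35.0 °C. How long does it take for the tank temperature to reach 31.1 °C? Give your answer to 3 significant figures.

M c_p dT/dt = ṁ c_p (T_in − T) + Q̇.
τ = M/ṁ = 444.12 min; T_ss = T_in + Q̇/(ṁ c_p) = 27.665 °C.
T(t) = T_ss + (T₀ − T_ss) e^(−t/τ). Set T = 31.1:
e^(−t/τ) = (31.1 − 27.665)/(35.0 − 27.665) = 0.46832
t = −444.12 · ln(0.46832) = 336.91 min.

337 min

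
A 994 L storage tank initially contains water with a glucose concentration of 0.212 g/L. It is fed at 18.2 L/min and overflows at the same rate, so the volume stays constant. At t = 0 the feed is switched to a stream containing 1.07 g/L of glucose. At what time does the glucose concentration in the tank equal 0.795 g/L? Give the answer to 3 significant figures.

62.1 min

Species balance: V dC/dt = Q(C_in − C) ⇒ τ = V/Q = 54.615 min.
C(t) = C_in + (C₀ − C_in) e^(−t/τ). Set C = 0.795 and solve for t:
e^(−t/τ) = (C − C_in)/(C₀ − C_in) = (0.795 − 1.07)/(0.212 − 1.07) = 0.32051
t = −τ ln(…) = 54.615 × 1.1378 = 62.143 min.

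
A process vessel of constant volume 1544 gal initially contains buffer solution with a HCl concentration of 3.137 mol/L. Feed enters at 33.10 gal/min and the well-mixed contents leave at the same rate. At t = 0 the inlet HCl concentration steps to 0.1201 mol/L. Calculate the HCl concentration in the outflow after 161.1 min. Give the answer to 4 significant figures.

Mass balance on the solute (V constant): V dC/dt = Q(C_in − C).
Time constant τ = V/Q = 1544/33.10 = 46.6465 min.
C approaches C_in exponentially: C(t) = C_in + (C₀ − C_in) e^(−t/τ).
C(161.1) = 0.1201 + (3.137 − 0.1201)·e^(−161.1/46.6465) = 0.1201 + (3.01690)·0.0316305 = 0.215526 mol/L.

0.2155 mol/L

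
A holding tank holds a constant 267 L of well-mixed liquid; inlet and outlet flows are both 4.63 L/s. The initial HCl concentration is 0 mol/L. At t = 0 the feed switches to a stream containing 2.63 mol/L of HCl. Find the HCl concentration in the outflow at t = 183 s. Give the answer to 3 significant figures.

2.52 mol/L

Accumulation = in − out for the solute gives V dC/dt = Q(C_in − C).
So dC/dt = (C_in − C)/τ with τ = V/Q = 267/4.63 = 57.667 s.
C approaches C_in exponentially: C(t) = C_in + (C₀ − C_in) e^(−t/τ).
C(183) = 2.63 + (0 − 2.63)·e^(−183/57.667) = 2.63 + (-2.6300)·0.041862 = 2.5199 mol/L.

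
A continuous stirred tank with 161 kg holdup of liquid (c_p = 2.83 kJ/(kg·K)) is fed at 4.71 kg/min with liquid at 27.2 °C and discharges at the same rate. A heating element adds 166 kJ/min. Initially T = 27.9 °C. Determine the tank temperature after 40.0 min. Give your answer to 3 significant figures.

36.0 °C

Unsteady energy balance on the tank contents: M c_p dT/dt = ṁ c_p (T_in − T) + 166.
τ = M/ṁ = 34.183 min; T_ss = T_in + Q̇/(ṁ c_p) = 27.2 + 166/(4.71·2.83) = 39.654 °C.
T approaches T_ss exponentially: T(t) = T_ss + (T₀ − T_ss) e^(−t/τ).
T(40.0) = 39.654 + (-11.754)·e^(−40.0/34.183) = 39.654 + (-11.754)·0.31031 = 36.006 °C.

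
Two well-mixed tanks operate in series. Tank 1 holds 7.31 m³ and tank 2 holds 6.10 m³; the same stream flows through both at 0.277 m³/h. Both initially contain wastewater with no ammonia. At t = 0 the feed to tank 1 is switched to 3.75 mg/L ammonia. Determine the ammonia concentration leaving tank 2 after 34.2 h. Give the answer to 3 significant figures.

1.55 mg/L

Species balance on tank i: dCᵢ/dt = (Cᵢ₋₁ − Cᵢ)/τᵢ with τᵢ = Vᵢ/Q.
τ₁ = 7.31/0.277 = 26.390 h; τ₂ = 6.10/0.277 = 22.022 h.
Solving the cascade with C₁(0)=C₂(0)=0 gives C₂(t) = C_in[1 − (τ₁ e^(−t/τ₁) − τ₂ e^(−t/τ₂))/(τ₁ − τ₂)].
At t = 34.2: e^(−t/τ₁) = 0.27364, e^(−t/τ₂) = 0.21161.
C₂ = 3.75·[1 − (26.390·0.27364 − 22.022·0.21161)/(4.3682)] = 3.75·0.41365 = 1.5512 mg/L.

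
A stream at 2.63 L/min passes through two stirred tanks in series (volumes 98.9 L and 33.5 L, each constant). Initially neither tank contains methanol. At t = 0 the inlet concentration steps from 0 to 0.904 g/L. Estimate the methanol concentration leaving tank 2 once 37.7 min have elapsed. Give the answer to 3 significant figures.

0.426 g/L

Time constants: τᵢ = Vᵢ/Q for each well-mixed tank.
τ₁ = 98.9/2.63 = 37.605 min; τ₂ = 33.5/2.63 = 12.738 min.
Solving the cascade with C₁(0)=C₂(0)=0 gives C₂(t) = C_in[1 − (τ₁ e^(−t/τ₁) − τ₂ e^(−t/τ₂))/(τ₁ − τ₂)].
At t = 37.7: e^(−t/τ₁) = 0.36695, e^(−t/τ₂) = 0.051833.
C₂ = 0.904·[1 − (37.605·0.36695 − 12.738·0.051833)/(24.867)] = 0.904·0.47164 = 0.42636 g/L.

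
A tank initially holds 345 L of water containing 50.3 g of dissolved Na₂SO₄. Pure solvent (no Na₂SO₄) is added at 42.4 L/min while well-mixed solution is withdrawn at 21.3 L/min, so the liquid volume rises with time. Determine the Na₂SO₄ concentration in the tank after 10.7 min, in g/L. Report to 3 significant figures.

0.0530 g/L

Total volume: dV/dt = Q_in − Q_out = 21.100 L/min, so V(t) = 345 + 21.100 t and V(10.7) = 570.77 L.
Solute balance: dm/dt = 0 − Q_out C = −Q_out m/V(t).
dm/m = −Q_out dt/(V₀ + 21.100 t); integrating gives ln(m/m₀) = −(Q_out/(Q_in−Q_out)) ln(V/V₀).
m = m₀ (V₀/V)^(Q_out/(Q_in−Q_out)) = 50.3 × (345/570.77)^(1.0095) = 30.259 g.
C = m/V = 30.259/570.77 = 0.053014 g/L.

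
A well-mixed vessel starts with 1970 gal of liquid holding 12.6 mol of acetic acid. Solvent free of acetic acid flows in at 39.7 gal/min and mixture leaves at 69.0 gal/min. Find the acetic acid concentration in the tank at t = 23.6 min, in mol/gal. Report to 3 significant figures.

Total volume: dV/dt = Q_in − Q_out = -29.300 gal/min, so V(t) = 1970 − 29.300 t and V(23.6) = 1278.5 gal.
Solute balance: dm/dt = 0 − Q_out C = −Q_out m/V(t).
Separate: dm/m = −Q_out dt/V(t) ⇒ ln(m/m₀) = −(Q_out/(Q_in−Q_out)) ln(V/V₀).
m = m₀ (V₀/V)^(Q_out/(Q_in−Q_out)) = 12.6 × (1970/1278.5)^(-2.3549) = 4.5521 mol.
C = m/V = 4.5521/1278.5 = 0.0035604 mol/gal.

0.00356 mol/gal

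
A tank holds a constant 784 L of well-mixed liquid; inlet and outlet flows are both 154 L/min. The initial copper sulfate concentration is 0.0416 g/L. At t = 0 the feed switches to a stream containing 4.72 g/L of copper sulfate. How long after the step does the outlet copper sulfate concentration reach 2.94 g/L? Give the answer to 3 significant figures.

4.92 min

Species balance: V dC/dt = Q(C_in − C) ⇒ τ = V/Q = 5.0909 min.
C(t) = C_in + (C₀ − C_in) e^(−t/τ). Set C = 2.94 and solve for t:
e^(−t/τ) = (C − C_in)/(C₀ − C_in) = (2.94 − 4.72)/(0.0416 − 4.72) = 0.38047
t = −τ ln(…) = 5.0909 × 0.96634 = 4.9196 min.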